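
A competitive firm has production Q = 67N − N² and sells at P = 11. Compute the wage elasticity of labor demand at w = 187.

From P·MP_N = w with MP_N = 67 − 2N, labor demand is N(w) = (67 − w/11)/2.
dN/dw = −1/(22) = -1/22.
At w = 187, N = 25, so ε = (dN/dw)·(w/N) = (-1/22)·(187/25) = -0.34.

ε = -0.34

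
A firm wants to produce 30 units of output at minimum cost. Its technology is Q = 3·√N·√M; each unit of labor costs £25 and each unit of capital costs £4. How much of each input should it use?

Cost minimization requires the marginal rate of technical substitution to equal the input-price ratio: MP_N/MP_M = w/r.
Here MP_N/MP_M = (1/2)·(M/N)/(1/2) = (M/N). Setting this equal to 25/4 = 6.25 gives M = 6.25N.
Substituting into Q = 30: 3·N^(1/2)·(6.25N)^(1/2) = 30.
Solving, N = 4 and M = 25.

N* = 4, M* = 25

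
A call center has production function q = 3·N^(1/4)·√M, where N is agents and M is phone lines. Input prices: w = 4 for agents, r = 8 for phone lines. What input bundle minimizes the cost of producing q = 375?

N* = 625, M* = 625

Cost minimization requires the marginal rate of technical substitution to equal the input-price ratio: MP_N/MP_M = w/r.
Here MP_N/MP_M = (1/4)·(M/N)/(1/2) = 0.5·(M/N). Setting this equal to 4/8 = 0.5 gives M = N.
Substituting into q = 375: 3·N^(1/4)·(N)^(1/2) = 375.
Solving, N = 625 and M = 625.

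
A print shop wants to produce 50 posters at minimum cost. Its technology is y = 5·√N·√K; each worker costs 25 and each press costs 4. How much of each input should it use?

N* = 4, K* = 25

Cost minimization requires the marginal rate of technical substitution to equal the input-price ratio: MP_N/MP_K = w/r.
Here MP_N/MP_K = (1/2)·(K/N)/(1/2) = (K/N). Setting this equal to 25/4 = 6.25 gives K = 6.25N.
Substituting into y = 50: 5·N^(1/2)·(6.25N)^(1/2) = 50.
Solving, N = 4 and K = 25.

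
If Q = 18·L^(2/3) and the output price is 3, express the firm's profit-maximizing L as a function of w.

L(w) = 46656/w³

MP_L = (2/3)·18·L^(-1/3) = 12·L^(-1/3).
Setting P·MP_L = w: 36·L^(-1/3) = w.
Solving for L: L^(-1/3) = w/36, so L = (36/w)^(3).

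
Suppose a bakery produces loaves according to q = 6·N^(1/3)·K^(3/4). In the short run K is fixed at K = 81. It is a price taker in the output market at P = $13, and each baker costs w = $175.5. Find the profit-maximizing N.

With K = 81, MP_N = (1/3)·6·N^(-2/3)·81^(3/4) = 54·N^(-2/3).
Profit maximization for a price taker requires P·MP_N = w: 13·54·N^(-2/3) = 175.5.
So N^(-2/3) = 0.25, which gives N = 8.

N* = 8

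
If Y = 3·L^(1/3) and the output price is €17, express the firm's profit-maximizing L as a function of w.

L(w) = (17/w)^(3/2)

MP_L = (1/3)·3·L^(-2/3) = L^(-2/3).
Setting P·MP_L = w: 17·L^(-2/3) = w.
Solving for L: L^(-2/3) = w/17, so L = (17/w)^(3/2).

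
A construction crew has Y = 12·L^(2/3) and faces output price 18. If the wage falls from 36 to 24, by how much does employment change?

ΔL = 152

From P·MP_L = w with MP_L = 8·L^(-1/3), the labor demand is L(w) = (144/w)^(3).
At w = 36: L = 64. At w = 24: L = 216.
ΔL = 216 − 64 = 152.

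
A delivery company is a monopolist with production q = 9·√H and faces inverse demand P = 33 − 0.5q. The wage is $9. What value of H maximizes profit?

Marginal revenue from the inverse demand is MR = 33 − q.
The marginal product is MP_H = 4.5·H^(-1/2).
A monopolist hires until marginal revenue product equals the wage: MR·MP_H = w.
At H, q = 9·√H. Substituting and solving: (33 − 9·√H)·4.5·H^(-1/2) = 9 gives H = 9.

H* = 9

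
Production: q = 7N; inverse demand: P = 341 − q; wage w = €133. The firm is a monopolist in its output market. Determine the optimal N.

Marginal revenue from the inverse demand is MR = 341 − 2q.
The marginal product is MP_N = 7.
A monopolist hires until marginal revenue product equals the wage: MR·MP_N = w.
(341 − 14N)·7 = 133, so N = 23.

N* = 23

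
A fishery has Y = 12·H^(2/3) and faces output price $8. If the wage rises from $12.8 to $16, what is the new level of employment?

H* = 64

From P·MP_H = w with MP_H = 8·H^(-1/3), the labor demand is H(w) = (64/w)^(3).
At w = 12.8: H = 125. At w = 16: H = 64.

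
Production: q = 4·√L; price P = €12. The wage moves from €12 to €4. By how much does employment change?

From P·MP_L = w with MP_L = 2·L^(-1/2), the labor demand is L(w) = (24/w)^(2).
At w = 12: L = 4. At w = 4: L = 36.
ΔL = 36 − 4 = 32.

ΔL = 32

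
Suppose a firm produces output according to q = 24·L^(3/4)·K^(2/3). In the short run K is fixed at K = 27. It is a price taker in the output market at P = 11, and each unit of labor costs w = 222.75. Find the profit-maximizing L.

With K = 27, MP_L = (3/4)·24·L^(-1/4)·27^(2/3) = 162·L^(-1/4).
Profit maximization for a price taker requires P·MP_L = w: 11·162·L^(-1/4) = 222.75.
So L^(-1/4) = 0.125, which gives L = 4096.

L* = 4096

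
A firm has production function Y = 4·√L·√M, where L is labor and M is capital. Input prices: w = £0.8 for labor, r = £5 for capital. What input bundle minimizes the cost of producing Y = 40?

Cost minimization requires the marginal rate of technical substitution to equal the input-price ratio: MP_L/MP_M = w/r.
Here MP_L/MP_M = (1/2)·(M/L)/(1/2) = (M/L). Setting this equal to 0.8/5 = 0.16 gives M = 0.16L.
Substituting into Y = 40: 4·L^(1/2)·(0.16L)^(1/2) = 40.
Solving, L = 25 and M = 4.

L* = 25, M* = 4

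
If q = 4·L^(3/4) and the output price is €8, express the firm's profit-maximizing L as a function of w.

MP_L = (3/4)·4·L^(-1/4) = 3·L^(-1/4).
Setting P·MP_L = w: 24·L^(-1/4) = w.
Solving for L: L^(-1/4) = w/24, so L = (24/w)^(4).

L(w) = 331776/w^(4)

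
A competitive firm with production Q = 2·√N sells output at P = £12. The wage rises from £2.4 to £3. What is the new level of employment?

N* = 16

From P·MP_N = w with MP_N = N^(-1/2), the labor demand is N(w) = (12/w)^(2).
At w = 2.4: N = 25. At w = 3: N = 16.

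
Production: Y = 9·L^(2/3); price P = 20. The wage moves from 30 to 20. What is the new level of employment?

L* = 216

From P·MP_L = w with MP_L = 6·L^(-1/3), the labor demand is L(w) = (120/w)^(3).
At w = 30: L = 64. At w = 20: L = 216.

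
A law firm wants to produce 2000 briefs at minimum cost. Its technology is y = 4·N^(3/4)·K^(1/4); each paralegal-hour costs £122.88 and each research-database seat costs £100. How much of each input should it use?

Cost minimization requires the marginal rate of technical substitution to equal the input-price ratio: MP_N/MP_K = w/r.
Here MP_N/MP_K = (3/4)·(K/N)/(1/4) = 3·(K/N). Setting this equal to 122.88/100 = 1.2288 gives K = 0.4096N.
Substituting into y = 2000: 4·N^(3/4)·(0.4096N)^(1/4) = 2000.
Solving, N = 625 and K = 256.

N* = 625, K* = 256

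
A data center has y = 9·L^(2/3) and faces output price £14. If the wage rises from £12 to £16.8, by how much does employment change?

From P·MP_L = w with MP_L = 6·L^(-1/3), the labor demand is L(w) = (84/w)^(3).
At w = 12: L = 343. At w = 16.8: L = 125.
ΔL = 125 − 343 = -218.

ΔL = -218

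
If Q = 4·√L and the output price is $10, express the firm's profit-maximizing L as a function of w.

MP_L = (1/2)·4·L^(-1/2) = 2·L^(-1/2).
Setting P·MP_L = w: 20·L^(-1/2) = w.
Solving for L: L^(-1/2) = w/20, so L = (20/w)^(2).

L(w) = 400/w²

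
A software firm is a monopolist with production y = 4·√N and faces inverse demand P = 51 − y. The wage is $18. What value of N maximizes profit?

Marginal revenue from the inverse demand is MR = 51 − 2y.
The marginal product is MP_N = 2·N^(-1/2).
A monopolist hires until marginal revenue product equals the wage: MR·MP_N = w.
At N, y = 4·√N. Substituting and solving: (51 − 8·√N)·2·N^(-1/2) = 18 gives N = 9.

N* = 9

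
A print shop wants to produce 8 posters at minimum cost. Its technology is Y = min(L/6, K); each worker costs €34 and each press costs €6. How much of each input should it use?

With a fixed-proportions technology, the cost-minimizing bundle uses no slack in either input: L/6 = K = Y.
So L = 6·8 = 48 and K = 8.

L* = 48, K* = 8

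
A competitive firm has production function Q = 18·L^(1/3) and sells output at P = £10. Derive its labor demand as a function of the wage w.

MP_L = (1/3)·18·L^(-2/3) = 6·L^(-2/3).
Setting P·MP_L = w: 60·L^(-2/3) = w.
Solving for L: L^(-2/3) = w/60, so L = (60/w)^(3/2).

L(w) = (60/w)^(3/2)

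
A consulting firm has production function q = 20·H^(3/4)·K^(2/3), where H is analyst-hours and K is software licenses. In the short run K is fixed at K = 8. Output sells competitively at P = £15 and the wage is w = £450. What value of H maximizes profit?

With K = 8, MP_H = (3/4)·20·H^(-1/4)·8^(2/3) = 60·H^(-1/4).
Profit maximization for a price taker requires P·MP_H = w: 15·60·H^(-1/4) = 450.
So H^(-1/4) = 0.5, which gives H = 16.

H* = 16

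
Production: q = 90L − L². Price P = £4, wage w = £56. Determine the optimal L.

L* = 38

The marginal product of L is MP_L = 90 − 2L.
A price-taking firm hires until the value of the marginal product equals the wage: P·MP_L = w, so 4·(90 − 2L) = 56.
Then 90 − 2L = 14, giving L = 38.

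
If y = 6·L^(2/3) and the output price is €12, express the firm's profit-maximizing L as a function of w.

L(w) = 110592/w³

MP_L = (2/3)·6·L^(-1/3) = 4·L^(-1/3).
Setting P·MP_L = w: 48·L^(-1/3) = w.
Solving for L: L^(-1/3) = w/48, so L = (48/w)^(3).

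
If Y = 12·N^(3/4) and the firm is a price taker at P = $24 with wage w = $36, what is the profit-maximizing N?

MP_N = (3/4)·12·N^(-1/4) = 9·N^(-1/4).
Profit maximization for a price taker requires P·MP_N = w: 24·9·N^(-1/4) = 36.
So N^(-1/4) = 1/6, which gives N = 1296.

N* = 1296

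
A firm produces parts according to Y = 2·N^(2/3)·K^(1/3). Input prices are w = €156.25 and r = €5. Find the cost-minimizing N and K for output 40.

Cost minimization requires the marginal rate of technical substitution to equal the input-price ratio: MP_N/MP_K = w/r.
Here MP_N/MP_K = (2/3)·(K/N)/(1/3) = 2·(K/N). Setting this equal to 156.25/5 = 31.25 gives K = 15.625N.
Substituting into Y = 40: 2·N^(2/3)·(15.625N)^(1/3) = 40.
Solving, N = 8 and K = 125.

N* = 8, K* = 125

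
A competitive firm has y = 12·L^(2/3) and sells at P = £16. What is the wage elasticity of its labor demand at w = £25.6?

ε = -3

MP_L = (2/3)·12·L^(-1/3), so P·MP_L = w gives 128·L^(-1/3) = w.
Solving, L(w) = (128/w)^(3). This is a constant-elasticity form: L ∝ w^(−3), so ε = −3.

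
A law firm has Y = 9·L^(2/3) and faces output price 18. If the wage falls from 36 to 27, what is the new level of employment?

L* = 64

From P·MP_L = w with MP_L = 6·L^(-1/3), the labor demand is L(w) = (108/w)^(3).
At w = 36: L = 27. At w = 27: L = 64.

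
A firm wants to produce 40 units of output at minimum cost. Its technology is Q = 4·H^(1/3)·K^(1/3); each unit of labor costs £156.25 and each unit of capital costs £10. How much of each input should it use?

H* = 8, K* = 125

Cost minimization requires the marginal rate of technical substitution to equal the input-price ratio: MP_H/MP_K = w/r.
Here MP_H/MP_K = (1/3)·(K/H)/(1/3) = (K/H). Setting this equal to 156.25/10 = 15.625 gives K = 15.625H.
Substituting into Q = 40: 4·H^(1/3)·(15.625H)^(1/3) = 40.
Solving, H = 8 and K = 125.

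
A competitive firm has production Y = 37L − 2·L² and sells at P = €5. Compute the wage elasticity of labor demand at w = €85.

From P·MP_L = w with MP_L = 37 − 4L, labor demand is L(w) = (37 − w/5)/4.
dL/dw = −1/(20) = -0.05.
At w = 85, L = 5, so ε = (dL/dw)·(w/L) = (-0.05)·(85/5) = -0.85.

ε = -0.85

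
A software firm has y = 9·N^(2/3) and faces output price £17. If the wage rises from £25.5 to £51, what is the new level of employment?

From P·MP_N = w with MP_N = 6·N^(-1/3), the labor demand is N(w) = (102/w)^(3).
At w = 25.5: N = 64. At w = 51: N = 8.

N* = 8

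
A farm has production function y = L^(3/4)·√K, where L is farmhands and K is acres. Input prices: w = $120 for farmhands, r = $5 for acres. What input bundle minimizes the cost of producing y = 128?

Cost minimization requires the marginal rate of technical substitution to equal the input-price ratio: MP_L/MP_K = w/r.
Here MP_L/MP_K = (3/4)·(K/L)/(1/2) = 1.5·(K/L). Setting this equal to 120/5 = 24 gives K = 16L.
Substituting into y = 128: L^(3/4)·(16L)^(1/2) = 128.
Solving, L = 16 and K = 256.

L* = 16, K* = 256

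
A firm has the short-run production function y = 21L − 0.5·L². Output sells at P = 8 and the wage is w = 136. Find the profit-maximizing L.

L* = 4

The marginal product of L is MP_L = 21 − L.
A price-taking firm hires until the value of the marginal product equals the wage: P·MP_L = w, so 8·(21 − L) = 136.
Then 21 − L = 17, giving L = 4.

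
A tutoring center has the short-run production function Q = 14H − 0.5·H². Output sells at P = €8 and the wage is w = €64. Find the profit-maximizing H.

H* = 6

The marginal product of H is MP_H = 14 − H.
A price-taking firm hires until the value of the marginal product equals the wage: P·MP_H = w, so 8·(14 − H) = 64.
Then 14 − H = 8, giving H = 6.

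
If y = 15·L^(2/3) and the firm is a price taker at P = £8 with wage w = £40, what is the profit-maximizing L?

MP_L = (2/3)·15·L^(-1/3) = 10·L^(-1/3).
Profit maximization for a price taker requires P·MP_L = w: 8·10·L^(-1/3) = 40.
So L^(-1/3) = 0.5, which gives L = 8.

L* = 8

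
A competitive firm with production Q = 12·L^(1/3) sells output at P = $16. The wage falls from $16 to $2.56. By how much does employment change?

From P·MP_L = w with MP_L = 4·L^(-2/3), the labor demand is L(w) = (64/w)^(3/2).
At w = 16: L = 8. At w = 2.56: L = 125.
ΔL = 125 − 8 = 117.

ΔL = 117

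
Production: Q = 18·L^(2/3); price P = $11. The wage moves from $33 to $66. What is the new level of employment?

L* = 8

From P·MP_L = w with MP_L = 12·L^(-1/3), the labor demand is L(w) = (132/w)^(3).
At w = 33: L = 64. At w = 66: L = 8.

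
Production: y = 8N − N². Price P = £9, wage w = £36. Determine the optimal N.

The marginal product of N is MP_N = 8 − 2N.
A price-taking firm hires until the value of the marginal product equals the wage: P·MP_N = w, so 9·(8 − 2N) = 36.
Then 8 − 2N = 4, giving N = 2.

N* = 2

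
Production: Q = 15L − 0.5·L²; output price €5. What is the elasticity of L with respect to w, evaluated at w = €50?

ε = -2

From P·MP_L = w with MP_L = 15 − L, labor demand is L(w) = 15 − w/5.
dL/dw = −1/(5) = -0.2.
At w = 50, L = 5, so ε = (dL/dw)·(w/L) = (-0.2)·(50/5) = -2.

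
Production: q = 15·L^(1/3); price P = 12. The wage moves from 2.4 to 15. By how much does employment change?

ΔL = -117

From P·MP_L = w with MP_L = 5·L^(-2/3), the labor demand is L(w) = (60/w)^(3/2).
At w = 2.4: L = 125. At w = 15: L = 8.
ΔL = 8 − 125 = -117.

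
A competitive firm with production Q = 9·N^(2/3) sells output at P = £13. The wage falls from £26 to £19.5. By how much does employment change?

From P·MP_N = w with MP_N = 6·N^(-1/3), the labor demand is N(w) = (78/w)^(3).
At w = 26: N = 27. At w = 19.5: N = 64.
ΔN = 64 − 27 = 37.

ΔN = 37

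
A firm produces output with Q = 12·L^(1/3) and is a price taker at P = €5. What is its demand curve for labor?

L(w) = (20/w)^(3/2)

MP_L = (1/3)·12·L^(-2/3) = 4·L^(-2/3).
Setting P·MP_L = w: 20·L^(-2/3) = w.
Solving for L: L^(-2/3) = w/20, so L = (20/w)^(3/2).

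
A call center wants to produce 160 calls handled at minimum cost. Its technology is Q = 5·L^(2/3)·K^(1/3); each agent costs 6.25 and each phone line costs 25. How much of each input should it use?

L* = 64, K* = 8

Cost minimization requires the marginal rate of technical substitution to equal the input-price ratio: MP_L/MP_K = w/r.
Here MP_L/MP_K = (2/3)·(K/L)/(1/3) = 2·(K/L). Setting this equal to 6.25/25 = 0.25 gives K = 0.125L.
Substituting into Q = 160: 5·L^(2/3)·(0.125L)^(1/3) = 160.
Solving, L = 64 and K = 8.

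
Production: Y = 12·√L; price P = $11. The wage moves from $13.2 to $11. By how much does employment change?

ΔL = 11

From P·MP_L = w with MP_L = 6·L^(-1/2), the labor demand is L(w) = (66/w)^(2).
At w = 13.2: L = 25. At w = 11: L = 36.
ΔL = 36 − 25 = 11.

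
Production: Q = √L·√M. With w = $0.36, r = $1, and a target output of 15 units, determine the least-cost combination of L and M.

L* = 25, M* = 9

Cost minimization requires the marginal rate of technical substitution to equal the input-price ratio: MP_L/MP_M = w/r.
Here MP_L/MP_M = (1/2)·(M/L)/(1/2) = (M/L). Setting this equal to 0.36/1 = 0.36 gives M = 0.36L.
Substituting into Q = 15: L^(1/2)·(0.36L)^(1/2) = 15.
Solving, L = 25 and M = 9.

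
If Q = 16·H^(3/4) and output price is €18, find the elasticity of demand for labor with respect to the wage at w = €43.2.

MP_H = (3/4)·16·H^(-1/4), so P·MP_H = w gives 216·H^(-1/4) = w.
Solving, H(w) = (216/w)^(4). This is a constant-elasticity form: H ∝ w^(−4), so ε = −4.

ε = -4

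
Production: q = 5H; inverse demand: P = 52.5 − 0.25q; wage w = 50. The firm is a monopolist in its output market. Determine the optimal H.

H* = 17

Marginal revenue from the inverse demand is MR = 52.5 − 0.5q.
The marginal product is MP_H = 5.
A monopolist hires until marginal revenue product equals the wage: MR·MP_H = w.
(52.5 − 2.5H)·5 = 50, so H = 17.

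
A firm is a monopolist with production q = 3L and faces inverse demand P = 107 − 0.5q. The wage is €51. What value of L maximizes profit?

L* = 30

Marginal revenue from the inverse demand is MR = 107 − q.
The marginal product is MP_L = 3.
A monopolist hires until marginal revenue product equals the wage: MR·MP_L = w.
(107 − 3L)·3 = 51, so L = 30.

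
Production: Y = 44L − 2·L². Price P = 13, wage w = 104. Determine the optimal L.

The marginal product of L is MP_L = 44 − 4L.
A price-taking firm hires until the value of the marginal product equals the wage: P·MP_L = w, so 13·(44 − 4L) = 104.
Then 44 − 4L = 8, giving L = 9.

L* = 9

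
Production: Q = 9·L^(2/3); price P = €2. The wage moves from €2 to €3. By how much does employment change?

From P·MP_L = w with MP_L = 6·L^(-1/3), the labor demand is L(w) = (12/w)^(3).
At w = 2: L = 216. At w = 3: L = 64.
ΔL = 64 − 216 = -152.

ΔL = -152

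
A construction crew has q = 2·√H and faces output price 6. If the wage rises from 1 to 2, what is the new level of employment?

From P·MP_H = w with MP_H = H^(-1/2), the labor demand is H(w) = (6/w)^(2).
At w = 1: H = 36. At w = 2: H = 9.

H* = 9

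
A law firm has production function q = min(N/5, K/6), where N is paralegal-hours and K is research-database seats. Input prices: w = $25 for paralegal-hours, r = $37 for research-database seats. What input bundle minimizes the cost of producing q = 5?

With a fixed-proportions technology, the cost-minimizing bundle uses no slack in either input: N/5 = K/6 = q.
So N = 5·5 = 25 and K = 6·5 = 30.

N* = 25, K* = 30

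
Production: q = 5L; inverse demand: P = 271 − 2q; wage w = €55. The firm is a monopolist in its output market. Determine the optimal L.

Marginal revenue from the inverse demand is MR = 271 − 4q.
The marginal product is MP_L = 5.
A monopolist hires until marginal revenue product equals the wage: MR·MP_L = w.
(271 − 20L)·5 = 55, so L = 13.

L* = 13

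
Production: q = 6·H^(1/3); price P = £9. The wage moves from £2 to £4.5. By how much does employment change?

From P·MP_H = w with MP_H = 2·H^(-2/3), the labor demand is H(w) = (18/w)^(3/2).
At w = 2: H = 27. At w = 4.5: H = 8.
ΔH = 8 − 27 = -19.

ΔH = -19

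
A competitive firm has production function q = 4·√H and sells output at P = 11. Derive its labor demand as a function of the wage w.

H(w) = 484/w²

MP_H = (1/2)·4·H^(-1/2) = 2·H^(-1/2).
Setting P·MP_H = w: 22·H^(-1/2) = w.
Solving for H: H^(-1/2) = w/22, so H = (22/w)^(2).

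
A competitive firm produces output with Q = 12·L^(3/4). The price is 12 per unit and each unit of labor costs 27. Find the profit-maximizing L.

L* = 256

MP_L = (3/4)·12·L^(-1/4) = 9·L^(-1/4).
Profit maximization for a price taker requires P·MP_L = w: 12·9·L^(-1/4) = 27.
So L^(-1/4) = 0.25, which gives L = 256.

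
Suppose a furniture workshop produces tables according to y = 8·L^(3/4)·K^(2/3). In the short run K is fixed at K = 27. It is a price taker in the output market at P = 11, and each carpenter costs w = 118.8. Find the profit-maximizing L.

With K = 27, MP_L = (3/4)·8·L^(-1/4)·27^(2/3) = 54·L^(-1/4).
Profit maximization for a price taker requires P·MP_L = w: 11·54·L^(-1/4) = 118.8.
So L^(-1/4) = 0.2, which gives L = 625.

L* = 625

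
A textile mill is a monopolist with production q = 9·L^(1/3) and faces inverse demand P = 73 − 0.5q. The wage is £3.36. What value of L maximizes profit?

Marginal revenue from the inverse demand is MR = 73 − q.
The marginal product is MP_L = 3·L^(-2/3).
A monopolist hires until marginal revenue product equals the wage: MR·MP_L = w.
At L, q = 9·L^(1/3). Substituting and solving: (73 − 9·L^(1/3))·3·L^(-2/3) = 3.36 gives L = 125.

L* = 125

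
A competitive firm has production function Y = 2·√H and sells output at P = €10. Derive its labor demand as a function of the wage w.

MP_H = (1/2)·2·H^(-1/2) = H^(-1/2).
Setting P·MP_H = w: 10·H^(-1/2) = w.
Solving for H: H^(-1/2) = w/10, so H = (10/w)^(2).

H(w) = 100/w²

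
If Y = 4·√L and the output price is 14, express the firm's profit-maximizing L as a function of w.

MP_L = (1/2)·4·L^(-1/2) = 2·L^(-1/2).
Setting P·MP_L = w: 28·L^(-1/2) = w.
Solving for L: L^(-1/2) = w/28, so L = (28/w)^(2).

L(w) = 784/w²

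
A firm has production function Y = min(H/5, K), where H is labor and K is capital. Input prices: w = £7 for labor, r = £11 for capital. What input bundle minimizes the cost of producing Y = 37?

With a fixed-proportions technology, the cost-minimizing bundle uses no slack in either input: H/5 = K = Y.
So H = 5·37 = 185 and K = 37.

H* = 185, K* = 37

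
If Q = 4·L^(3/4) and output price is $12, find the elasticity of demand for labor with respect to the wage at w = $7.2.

ε = -4

MP_L = (3/4)·4·L^(-1/4), so P·MP_L = w gives 36·L^(-1/4) = w.
Solving, L(w) = (36/w)^(4). This is a constant-elasticity form: L ∝ w^(−4), so ε = −4.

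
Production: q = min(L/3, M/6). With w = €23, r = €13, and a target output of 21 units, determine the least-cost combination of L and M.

With a fixed-proportions technology, the cost-minimizing bundle uses no slack in either input: L/3 = M/6 = q.
So L = 3·21 = 63 and M = 6·21 = 126.

L* = 63, M* = 126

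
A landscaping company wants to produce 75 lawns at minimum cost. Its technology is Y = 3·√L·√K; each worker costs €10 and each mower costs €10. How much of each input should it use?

L* = 25, K* = 25

Cost minimization requires the marginal rate of technical substitution to equal the input-price ratio: MP_L/MP_K = w/r.
Here MP_L/MP_K = (1/2)·(K/L)/(1/2) = (K/L). Setting this equal to 10/10 = 1 gives K = L.
Substituting into Y = 75: 3·L^(1/2)·(L)^(1/2) = 75.
Solving, L = 25 and K = 25.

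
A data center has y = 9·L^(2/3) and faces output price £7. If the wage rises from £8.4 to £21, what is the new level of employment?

L* = 8

From P·MP_L = w with MP_L = 6·L^(-1/3), the labor demand is L(w) = (42/w)^(3).
At w = 8.4: L = 125. At w = 21: L = 8.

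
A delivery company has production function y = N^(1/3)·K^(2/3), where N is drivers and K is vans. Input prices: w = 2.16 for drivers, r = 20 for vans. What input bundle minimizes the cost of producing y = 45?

N* = 125, K* = 27

Cost minimization requires the marginal rate of technical substitution to equal the input-price ratio: MP_N/MP_K = w/r.
Here MP_N/MP_K = (1/3)·(K/N)/(2/3) = 0.5·(K/N). Setting this equal to 2.16/20 = 0.108 gives K = 0.216N.
Substituting into y = 45: N^(1/3)·(0.216N)^(2/3) = 45.
Solving, N = 125 and K = 27.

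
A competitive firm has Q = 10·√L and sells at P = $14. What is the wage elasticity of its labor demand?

ε = -2

MP_L = (1/2)·10·L^(-1/2), so P·MP_L = w gives 70·L^(-1/2) = w.
Solving, L(w) = (70/w)^(2). This is a constant-elasticity form: L ∝ w^(−2), so ε = −2.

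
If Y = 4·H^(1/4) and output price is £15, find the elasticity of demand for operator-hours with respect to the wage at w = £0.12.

MP_H = (1/4)·4·H^(-3/4), so P·MP_H = w gives 15·H^(-3/4) = w.
Solving, H(w) = (15/w)^(4/3). This is a constant-elasticity form: H ∝ w^(−4/3), so ε = −4/3.

ε = -4/3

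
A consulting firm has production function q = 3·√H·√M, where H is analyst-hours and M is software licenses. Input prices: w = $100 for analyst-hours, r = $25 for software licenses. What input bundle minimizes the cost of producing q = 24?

Cost minimization requires the marginal rate of technical substitution to equal the input-price ratio: MP_H/MP_M = w/r.
Here MP_H/MP_M = (1/2)·(M/H)/(1/2) = (M/H). Setting this equal to 100/25 = 4 gives M = 4H.
Substituting into q = 24: 3·H^(1/2)·(4H)^(1/2) = 24.
Solving, H = 4 and M = 16.

H* = 4, M* = 16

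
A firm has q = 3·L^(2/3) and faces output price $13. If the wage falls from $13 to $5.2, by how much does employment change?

ΔL = 117

From P·MP_L = w with MP_L = 2·L^(-1/3), the labor demand is L(w) = (26/w)^(3).
At w = 13: L = 8. At w = 5.2: L = 125.
ΔL = 125 − 8 = 117.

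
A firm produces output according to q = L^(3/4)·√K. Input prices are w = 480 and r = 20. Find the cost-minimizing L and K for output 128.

Cost minimization requires the marginal rate of technical substitution to equal the input-price ratio: MP_L/MP_K = w/r.
Here MP_L/MP_K = (3/4)·(K/L)/(1/2) = 1.5·(K/L). Setting this equal to 480/20 = 24 gives K = 16L.
Substituting into q = 128: L^(3/4)·(16L)^(1/2) = 128.
Solving, L = 16 and K = 256.

L* = 16, K* = 256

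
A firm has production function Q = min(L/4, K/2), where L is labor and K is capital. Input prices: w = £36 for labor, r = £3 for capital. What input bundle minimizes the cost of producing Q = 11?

L* = 44, K* = 22

With a fixed-proportions technology, the cost-minimizing bundle uses no slack in either input: L/4 = K/2 = Q.
So L = 4·11 = 44 and K = 2·11 = 22.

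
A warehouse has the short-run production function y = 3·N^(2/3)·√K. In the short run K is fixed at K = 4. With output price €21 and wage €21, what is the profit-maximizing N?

N* = 64

With K = 4, MP_N = (2/3)·3·N^(-1/3)·4^(1/2) = 4·N^(-1/3).
Profit maximization for a price taker requires P·MP_N = w: 21·4·N^(-1/3) = 21.
So N^(-1/3) = 0.25, which gives N = 64.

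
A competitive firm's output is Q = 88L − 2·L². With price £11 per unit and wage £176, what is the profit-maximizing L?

The marginal product of L is MP_L = 88 − 4L.
A price-taking firm hires until the value of the marginal product equals the wage: P·MP_L = w, so 11·(88 − 4L) = 176.
Then 88 − 4L = 16, giving L = 18.

L* = 18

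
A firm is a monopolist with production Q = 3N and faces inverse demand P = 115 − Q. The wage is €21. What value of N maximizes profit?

N* = 18

Marginal revenue from the inverse demand is MR = 115 − 2Q.
The marginal product is MP_N = 3.
A monopolist hires until marginal revenue product equals the wage: MR·MP_N = w.
(115 − 6N)·3 = 21, so N = 18.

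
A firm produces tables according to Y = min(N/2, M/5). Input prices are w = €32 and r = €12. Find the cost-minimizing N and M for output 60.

N* = 120, M* = 300

With a fixed-proportions technology, the cost-minimizing bundle uses no slack in either input: N/2 = M/5 = Y.
So N = 2·60 = 120 and M = 5·60 = 300.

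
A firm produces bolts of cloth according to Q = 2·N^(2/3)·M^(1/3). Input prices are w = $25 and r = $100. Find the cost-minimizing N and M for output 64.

Cost minimization requires the marginal rate of technical substitution to equal the input-price ratio: MP_N/MP_M = w/r.
Here MP_N/MP_M = (2/3)·(M/N)/(1/3) = 2·(M/N). Setting this equal to 25/100 = 0.25 gives M = 0.125N.
Substituting into Q = 64: 2·N^(2/3)·(0.125N)^(1/3) = 64.
Solving, N = 64 and M = 8.

N* = 64, M* = 8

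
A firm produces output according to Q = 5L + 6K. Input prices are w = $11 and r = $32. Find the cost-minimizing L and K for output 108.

The inputs are perfect substitutes, so the firm uses whichever has the lower cost per unit of output.
Cost per unit of output via L is w/5 = 2.2; via K it is r/6 = 16/3. L is cheaper.
Producing Q = 108 with L alone: L = 21.6, K = 0.

L* = 21.6, K* = 0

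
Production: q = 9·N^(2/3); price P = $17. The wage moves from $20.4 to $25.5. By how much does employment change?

From P·MP_N = w with MP_N = 6·N^(-1/3), the labor demand is N(w) = (102/w)^(3).
At w = 20.4: N = 125. At w = 25.5: N = 64.
ΔN = 64 − 125 = -61.

ΔN = -61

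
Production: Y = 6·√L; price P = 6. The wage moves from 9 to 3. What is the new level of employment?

From P·MP_L = w with MP_L = 3·L^(-1/2), the labor demand is L(w) = (18/w)^(2).
At w = 9: L = 4. At w = 3: L = 36.

L* = 36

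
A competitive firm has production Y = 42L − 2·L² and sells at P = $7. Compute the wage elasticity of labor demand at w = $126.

ε = -0.75

From P·MP_L = w with MP_L = 42 − 4L, labor demand is L(w) = (42 − w/7)/4.
dL/dw = −1/(28) = -1/28.
At w = 126, L = 6, so ε = (dL/dw)·(w/L) = (-1/28)·(126/6) = -0.75.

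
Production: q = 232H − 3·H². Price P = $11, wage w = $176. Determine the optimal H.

H* = 36

The marginal product of H is MP_H = 232 − 6H.
A price-taking firm hires until the value of the marginal product equals the wage: P·MP_H = w, so 11·(232 − 6H) = 176.
Then 232 − 6H = 16, giving H = 36.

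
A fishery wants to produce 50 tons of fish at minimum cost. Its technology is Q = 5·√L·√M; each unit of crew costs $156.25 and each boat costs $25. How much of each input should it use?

Cost minimization requires the marginal rate of technical substitution to equal the input-price ratio: MP_L/MP_M = w/r.
Here MP_L/MP_M = (1/2)·(M/L)/(1/2) = (M/L). Setting this equal to 156.25/25 = 6.25 gives M = 6.25L.
Substituting into Q = 50: 5·L^(1/2)·(6.25L)^(1/2) = 50.
Solving, L = 4 and M = 25.

L* = 4, M* = 25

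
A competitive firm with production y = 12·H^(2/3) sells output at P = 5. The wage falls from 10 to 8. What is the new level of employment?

H* = 125

From P·MP_H = w with MP_H = 8·H^(-1/3), the labor demand is H(w) = (40/w)^(3).
At w = 10: H = 64. At w = 8: H = 125.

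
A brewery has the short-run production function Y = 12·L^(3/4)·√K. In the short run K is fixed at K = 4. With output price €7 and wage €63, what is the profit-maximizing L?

With K = 4, MP_L = (3/4)·12·L^(-1/4)·4^(1/2) = 18·L^(-1/4).
Profit maximization for a price taker requires P·MP_L = w: 7·18·L^(-1/4) = 63.
So L^(-1/4) = 0.5, which gives L = 16.

L* = 16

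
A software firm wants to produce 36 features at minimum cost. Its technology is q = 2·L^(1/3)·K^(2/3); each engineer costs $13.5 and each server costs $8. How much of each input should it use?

L* = 8, K* = 27

Cost minimization requires the marginal rate of technical substitution to equal the input-price ratio: MP_L/MP_K = w/r.
Here MP_L/MP_K = (1/3)·(K/L)/(2/3) = 0.5·(K/L). Setting this equal to 13.5/8 = 1.6875 gives K = 3.375L.
Substituting into q = 36: 2·L^(1/3)·(3.375L)^(2/3) = 36.
Solving, L = 8 and K = 27.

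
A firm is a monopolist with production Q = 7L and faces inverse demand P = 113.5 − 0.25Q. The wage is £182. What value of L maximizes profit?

L* = 25

Marginal revenue from the inverse demand is MR = 113.5 − 0.5Q.
The marginal product is MP_L = 7.
A monopolist hires until marginal revenue product equals the wage: MR·MP_L = w.
(113.5 − 3.5L)·7 = 182, so L = 25.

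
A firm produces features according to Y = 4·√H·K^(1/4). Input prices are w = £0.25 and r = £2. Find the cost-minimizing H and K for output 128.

Cost minimization requires the marginal rate of technical substitution to equal the input-price ratio: MP_H/MP_K = w/r.
Here MP_H/MP_K = (1/2)·(K/H)/(1/4) = 2·(K/H). Setting this equal to 0.25/2 = 0.125 gives K = 0.0625H.
Substituting into Y = 128: 4·H^(1/2)·(0.0625H)^(1/4) = 128.
Solving, H = 256 and K = 16.

H* = 256, K* = 16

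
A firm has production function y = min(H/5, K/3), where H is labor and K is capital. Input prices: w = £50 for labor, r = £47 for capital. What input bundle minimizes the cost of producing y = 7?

With a fixed-proportions technology, the cost-minimizing bundle uses no slack in either input: H/5 = K/3 = y.
So H = 5·7 = 35 and K = 3·7 = 21.

H* = 35, K* = 21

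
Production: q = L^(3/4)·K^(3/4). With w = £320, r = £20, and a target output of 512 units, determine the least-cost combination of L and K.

L* = 16, K* = 256

Cost minimization requires the marginal rate of technical substitution to equal the input-price ratio: MP_L/MP_K = w/r.
Here MP_L/MP_K = (3/4)·(K/L)/(3/4) = (K/L). Setting this equal to 320/20 = 16 gives K = 16L.
Substituting into q = 512: L^(3/4)·(16L)^(3/4) = 512.
Solving, L = 16 and K = 256.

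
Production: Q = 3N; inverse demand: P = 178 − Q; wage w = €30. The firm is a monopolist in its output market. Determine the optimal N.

N* = 28

Marginal revenue from the inverse demand is MR = 178 − 2Q.
The marginal product is MP_N = 3.
A monopolist hires until marginal revenue product equals the wage: MR·MP_N = w.
(178 − 6N)·3 = 30, so N = 28.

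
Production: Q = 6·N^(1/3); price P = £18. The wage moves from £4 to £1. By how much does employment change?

From P·MP_N = w with MP_N = 2·N^(-2/3), the labor demand is N(w) = (36/w)^(3/2).
At w = 4: N = 27. At w = 1: N = 216.
ΔN = 216 − 27 = 189.

ΔN = 189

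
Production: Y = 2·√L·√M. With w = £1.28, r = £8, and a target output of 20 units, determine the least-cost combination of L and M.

Cost minimization requires the marginal rate of technical substitution to equal the input-price ratio: MP_L/MP_M = w/r.
Here MP_L/MP_M = (1/2)·(M/L)/(1/2) = (M/L). Setting this equal to 1.28/8 = 0.16 gives M = 0.16L.
Substituting into Y = 20: 2·L^(1/2)·(0.16L)^(1/2) = 20.
Solving, L = 25 and M = 4.

L* = 25, M* = 4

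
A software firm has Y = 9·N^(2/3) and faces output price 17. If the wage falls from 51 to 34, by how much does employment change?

ΔN = 19

From P·MP_N = w with MP_N = 6·N^(-1/3), the labor demand is N(w) = (102/w)^(3).
At w = 51: N = 8. At w = 34: N = 27.
ΔN = 27 − 8 = 19.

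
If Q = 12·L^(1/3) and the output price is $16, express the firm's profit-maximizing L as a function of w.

L(w) = (64/w)^(3/2)

MP_L = (1/3)·12·L^(-2/3) = 4·L^(-2/3).
Setting P·MP_L = w: 64·L^(-2/3) = w.
Solving for L: L^(-2/3) = w/64, so L = (64/w)^(3/2).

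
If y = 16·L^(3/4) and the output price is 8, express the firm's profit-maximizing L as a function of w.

L(w) = (96/w)^(4)

MP_L = (3/4)·16·L^(-1/4) = 12·L^(-1/4).
Setting P·MP_L = w: 96·L^(-1/4) = w.
Solving for L: L^(-1/4) = w/96, so L = (96/w)^(4).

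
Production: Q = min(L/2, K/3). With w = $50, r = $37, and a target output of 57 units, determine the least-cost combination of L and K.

With a fixed-proportions technology, the cost-minimizing bundle uses no slack in either input: L/2 = K/3 = Q.
So L = 2·57 = 114 and K = 3·57 = 171.

L* = 114, K* = 171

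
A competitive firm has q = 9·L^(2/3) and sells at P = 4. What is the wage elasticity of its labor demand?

ε = -3

MP_L = (2/3)·9·L^(-1/3), so P·MP_L = w gives 24·L^(-1/3) = w.
Solving, L(w) = (24/w)^(3). This is a constant-elasticity form: L ∝ w^(−3), so ε = −3.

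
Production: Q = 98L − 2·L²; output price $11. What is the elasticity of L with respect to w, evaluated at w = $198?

ε = -0.225

From P·MP_L = w with MP_L = 98 − 4L, labor demand is L(w) = (98 − w/11)/4.
dL/dw = −1/(44) = -1/44.
At w = 198, L = 20, so ε = (dL/dw)·(w/L) = (-1/44)·(198/20) = -0.225.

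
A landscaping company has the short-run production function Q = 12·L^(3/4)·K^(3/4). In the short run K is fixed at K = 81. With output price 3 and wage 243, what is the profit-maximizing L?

With K = 81, MP_L = (3/4)·12·L^(-1/4)·81^(3/4) = 243·L^(-1/4).
Profit maximization for a price taker requires P·MP_L = w: 3·243·L^(-1/4) = 243.
So L^(-1/4) = 1/3, which gives L = 81.

L* = 81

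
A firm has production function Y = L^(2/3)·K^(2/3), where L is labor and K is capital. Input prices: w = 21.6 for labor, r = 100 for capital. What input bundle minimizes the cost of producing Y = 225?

L* = 125, K* = 27

Cost minimization requires the marginal rate of technical substitution to equal the input-price ratio: MP_L/MP_K = w/r.
Here MP_L/MP_K = (2/3)·(K/L)/(2/3) = (K/L). Setting this equal to 21.6/100 = 0.216 gives K = 0.216L.
Substituting into Y = 225: L^(2/3)·(0.216L)^(2/3) = 225.
Solving, L = 125 and K = 27.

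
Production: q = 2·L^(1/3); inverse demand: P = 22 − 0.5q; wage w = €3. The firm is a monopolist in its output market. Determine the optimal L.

Marginal revenue from the inverse demand is MR = 22 − q.
The marginal product is MP_L = (2/3)·L^(-2/3).
A monopolist hires until marginal revenue product equals the wage: MR·MP_L = w.
At L, q = 2·L^(1/3). Substituting and solving: (22 − 2·L^(1/3))·(2/3)·L^(-2/3) = 3 gives L = 8.

L* = 8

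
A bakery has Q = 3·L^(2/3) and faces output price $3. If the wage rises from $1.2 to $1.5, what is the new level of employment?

From P·MP_L = w with MP_L = 2·L^(-1/3), the labor demand is L(w) = (6/w)^(3).
At w = 1.2: L = 125. At w = 1.5: L = 64.

L* = 64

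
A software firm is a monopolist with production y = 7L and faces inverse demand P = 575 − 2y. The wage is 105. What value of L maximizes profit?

L* = 20

Marginal revenue from the inverse demand is MR = 575 − 4y.
The marginal product is MP_L = 7.
A monopolist hires until marginal revenue product equals the wage: MR·MP_L = w.
(575 − 28L)·7 = 105, so L = 20.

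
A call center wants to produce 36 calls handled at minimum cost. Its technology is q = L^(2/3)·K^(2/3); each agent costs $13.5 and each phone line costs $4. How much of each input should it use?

Cost minimization requires the marginal rate of technical substitution to equal the input-price ratio: MP_L/MP_K = w/r.
Here MP_L/MP_K = (2/3)·(K/L)/(2/3) = (K/L). Setting this equal to 13.5/4 = 3.375 gives K = 3.375L.
Substituting into q = 36: L^(2/3)·(3.375L)^(2/3) = 36.
Solving, L = 8 and K = 27.

L* = 8, K* = 27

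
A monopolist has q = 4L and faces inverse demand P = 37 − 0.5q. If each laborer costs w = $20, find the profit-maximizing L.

L* = 8

Marginal revenue from the inverse demand is MR = 37 − q.
The marginal product is MP_L = 4.
A monopolist hires until marginal revenue product equals the wage: MR·MP_L = w.
(37 − 4L)·4 = 20, so L = 8.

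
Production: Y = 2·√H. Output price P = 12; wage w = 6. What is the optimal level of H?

MP_H = (1/2)·2·H^(-1/2) = H^(-1/2).
Profit maximization for a price taker requires P·MP_H = w: 12·H^(-1/2) = 6.
So H^(-1/2) = 0.5, which gives H = 4.

H* = 4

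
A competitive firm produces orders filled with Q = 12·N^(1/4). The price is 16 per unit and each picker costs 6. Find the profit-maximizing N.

N* = 16

MP_N = (1/4)·12·N^(-3/4) = 3·N^(-3/4).
Profit maximization for a price taker requires P·MP_N = w: 16·3·N^(-3/4) = 6.
So N^(-3/4) = 0.125, which gives N = 16.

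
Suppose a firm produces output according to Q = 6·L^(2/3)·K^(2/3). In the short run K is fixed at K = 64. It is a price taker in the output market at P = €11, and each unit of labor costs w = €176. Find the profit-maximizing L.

With K = 64, MP_L = (2/3)·6·L^(-1/3)·64^(2/3) = 64·L^(-1/3).
Profit maximization for a price taker requires P·MP_L = w: 11·64·L^(-1/3) = 176.
So L^(-1/3) = 0.25, which gives L = 64.

L* = 64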